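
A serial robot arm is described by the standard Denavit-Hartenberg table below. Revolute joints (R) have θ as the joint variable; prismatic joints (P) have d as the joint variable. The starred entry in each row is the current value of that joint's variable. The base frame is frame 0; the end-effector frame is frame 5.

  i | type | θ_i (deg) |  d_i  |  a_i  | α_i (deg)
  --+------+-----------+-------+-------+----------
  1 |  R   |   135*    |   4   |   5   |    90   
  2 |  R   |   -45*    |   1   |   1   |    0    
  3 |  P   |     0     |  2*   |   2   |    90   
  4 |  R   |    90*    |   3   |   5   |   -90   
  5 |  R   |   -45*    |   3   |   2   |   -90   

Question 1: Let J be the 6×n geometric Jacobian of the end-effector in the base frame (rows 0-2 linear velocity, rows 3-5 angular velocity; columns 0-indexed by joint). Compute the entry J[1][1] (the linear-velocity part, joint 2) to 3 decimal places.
2.207

axis z_1 = (0.7071,0.7071,0.0000); lever o_n−o_1 = (8.8640,4.4497,-3.1213)
cross product → J_v[:, 1] = (-2.2071,2.2071,-3.1213)
J_ω[:, 1] = z_1
entry J[1][1] = 2.2071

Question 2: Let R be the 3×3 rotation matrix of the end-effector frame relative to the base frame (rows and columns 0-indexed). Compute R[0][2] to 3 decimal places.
0.146

End-effector z-axis (col 2 of R) = (0.1464,0.8536,0.5000)
R[0][2] = 0.1464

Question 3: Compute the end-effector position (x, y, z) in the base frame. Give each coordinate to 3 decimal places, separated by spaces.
after link 1: o_1 = (-3.5355, 3.5355, 4.0000)
after link 2: o_2 = (-3.3284, 4.7426, 3.2929)
after link 3: o_3 = (-2.9142, 7.1569, 1.8787)
after link 4: o_4 = (2.1213, 9.1924, -0.2426)
after link 5: o_5 = (5.3284, 7.9853, 0.8787)

5.328 7.985 0.879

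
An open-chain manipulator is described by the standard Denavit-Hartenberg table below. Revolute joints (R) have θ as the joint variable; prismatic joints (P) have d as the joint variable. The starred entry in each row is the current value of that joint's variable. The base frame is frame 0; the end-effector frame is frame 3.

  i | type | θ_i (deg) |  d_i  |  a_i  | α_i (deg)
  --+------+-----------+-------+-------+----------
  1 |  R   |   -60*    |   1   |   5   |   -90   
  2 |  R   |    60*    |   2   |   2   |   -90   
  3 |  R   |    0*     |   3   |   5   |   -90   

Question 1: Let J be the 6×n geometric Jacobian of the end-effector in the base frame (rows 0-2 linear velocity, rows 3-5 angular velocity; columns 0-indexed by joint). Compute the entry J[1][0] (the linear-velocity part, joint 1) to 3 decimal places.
axis z_0 = ẑ; lever o_n−o_0 = (4.6830,-4.1112,-6.5622)
cross product → J_v[:, 0] = (4.1112,4.6830,-0.0000)
J_ω[:, 0] = z_0
entry J[1][0] = 4.6830

4.683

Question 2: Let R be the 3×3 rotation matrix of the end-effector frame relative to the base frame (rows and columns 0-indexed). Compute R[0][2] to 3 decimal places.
End-effector z-axis (col 2 of R) = (-0.8660,-0.5000,-0.0000)
R[0][2] = -0.8660

-0.866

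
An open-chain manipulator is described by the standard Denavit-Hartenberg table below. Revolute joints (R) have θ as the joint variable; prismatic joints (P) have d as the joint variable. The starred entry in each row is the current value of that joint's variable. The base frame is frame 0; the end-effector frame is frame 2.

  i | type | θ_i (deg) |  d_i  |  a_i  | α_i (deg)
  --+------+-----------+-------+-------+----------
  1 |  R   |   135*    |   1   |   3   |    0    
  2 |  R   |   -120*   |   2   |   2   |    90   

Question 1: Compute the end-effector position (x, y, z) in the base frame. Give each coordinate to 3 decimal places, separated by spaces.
after link 1: o_1 = (-2.1213, 2.1213, 1.0000)
after link 2: o_2 = (-0.1895, 2.6390, 3.0000)

-0.189 2.639 3.000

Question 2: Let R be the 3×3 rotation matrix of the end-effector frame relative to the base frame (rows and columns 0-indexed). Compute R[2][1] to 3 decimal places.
End-effector y-axis (col 1 of R) = (-0.0000,0.0000,1.0000)
R[2][1] = 1.0000

1.000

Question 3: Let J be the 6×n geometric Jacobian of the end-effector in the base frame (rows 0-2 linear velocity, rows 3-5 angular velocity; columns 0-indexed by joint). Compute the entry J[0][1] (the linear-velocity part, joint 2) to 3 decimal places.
-0.518

axis z_1 = (0.0000,0.0000,1.0000); lever o_n−o_1 = (1.9319,0.5176,2.0000)
cross product → J_v[:, 1] = (-0.5176,1.9319,0.0000)
J_ω[:, 1] = z_1
entry J[0][1] = -0.5176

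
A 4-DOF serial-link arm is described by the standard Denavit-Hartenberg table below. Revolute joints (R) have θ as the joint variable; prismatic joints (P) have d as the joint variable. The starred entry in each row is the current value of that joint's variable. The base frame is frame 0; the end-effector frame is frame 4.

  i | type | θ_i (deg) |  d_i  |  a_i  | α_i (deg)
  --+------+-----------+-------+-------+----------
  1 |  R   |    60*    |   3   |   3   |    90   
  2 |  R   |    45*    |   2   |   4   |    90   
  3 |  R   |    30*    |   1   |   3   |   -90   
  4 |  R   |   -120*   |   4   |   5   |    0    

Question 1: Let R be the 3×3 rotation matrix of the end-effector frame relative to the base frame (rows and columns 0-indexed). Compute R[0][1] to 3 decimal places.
0.817

End-effector y-axis (col 1 of R) = (0.8169,0.5490,0.1768)
R[0][1] = 0.8169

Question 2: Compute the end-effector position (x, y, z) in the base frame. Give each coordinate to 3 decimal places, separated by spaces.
after link 1: o_1 = (1.5000, 2.5981, 3.0000)
after link 2: o_2 = (4.6463, 4.0476, 5.8284)
after link 3: o_3 = (7.2174, 5.5009, 6.9584)
after link 4: o_4 = (9.1932, 4.4950, 0.9514)

9.193 4.495 0.951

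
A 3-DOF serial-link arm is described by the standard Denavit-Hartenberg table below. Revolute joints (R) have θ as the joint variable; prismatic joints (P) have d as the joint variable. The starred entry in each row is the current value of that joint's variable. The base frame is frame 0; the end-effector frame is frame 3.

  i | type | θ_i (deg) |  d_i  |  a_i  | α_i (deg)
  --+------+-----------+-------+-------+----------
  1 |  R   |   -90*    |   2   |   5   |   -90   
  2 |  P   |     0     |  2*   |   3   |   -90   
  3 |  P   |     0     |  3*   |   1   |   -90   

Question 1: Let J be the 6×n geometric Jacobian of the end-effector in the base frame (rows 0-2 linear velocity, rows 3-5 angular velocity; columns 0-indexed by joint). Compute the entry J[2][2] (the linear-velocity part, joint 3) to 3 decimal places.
-1.000

prismatic axis z_2 = (0.0000,0.0000,-1.0000)
J_v[:, 2] = z_2; J_ω[:, 2] = (0,0,0)
entry J[2][2] = -1.0000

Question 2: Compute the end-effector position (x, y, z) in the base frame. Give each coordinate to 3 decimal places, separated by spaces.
2.000 -9.000 -1.000

after link 1: o_1 = (0.0000, -5.0000, 2.0000)
after link 2: o_2 = (2.0000, -8.0000, 2.0000)
after link 3: o_3 = (2.0000, -9.0000, -1.0000)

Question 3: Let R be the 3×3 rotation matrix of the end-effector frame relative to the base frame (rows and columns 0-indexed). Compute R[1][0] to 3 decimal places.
End-effector x-axis (col 0 of R) = (0.0000,-1.0000,0.0000)
R[1][0] = -1.0000

-1.000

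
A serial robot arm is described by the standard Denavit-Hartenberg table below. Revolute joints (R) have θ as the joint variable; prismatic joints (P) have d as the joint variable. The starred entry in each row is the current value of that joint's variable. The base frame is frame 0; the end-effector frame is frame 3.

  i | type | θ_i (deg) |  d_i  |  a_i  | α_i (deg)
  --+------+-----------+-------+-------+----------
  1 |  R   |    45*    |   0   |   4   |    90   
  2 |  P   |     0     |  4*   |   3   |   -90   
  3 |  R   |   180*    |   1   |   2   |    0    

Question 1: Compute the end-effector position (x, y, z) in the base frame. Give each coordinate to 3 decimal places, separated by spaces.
after link 1: o_1 = (2.8284, 2.8284, 0.0000)
after link 2: o_2 = (7.7782, 2.1213, 0.0000)
after link 3: o_3 = (6.3640, 0.7071, 1.0000)

6.364 0.707 1.000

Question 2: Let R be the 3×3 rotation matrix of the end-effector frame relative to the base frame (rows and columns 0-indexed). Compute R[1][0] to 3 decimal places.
-0.707

End-effector x-axis (col 0 of R) = (-0.7071,-0.7071,0.0000)
R[1][0] = -0.7071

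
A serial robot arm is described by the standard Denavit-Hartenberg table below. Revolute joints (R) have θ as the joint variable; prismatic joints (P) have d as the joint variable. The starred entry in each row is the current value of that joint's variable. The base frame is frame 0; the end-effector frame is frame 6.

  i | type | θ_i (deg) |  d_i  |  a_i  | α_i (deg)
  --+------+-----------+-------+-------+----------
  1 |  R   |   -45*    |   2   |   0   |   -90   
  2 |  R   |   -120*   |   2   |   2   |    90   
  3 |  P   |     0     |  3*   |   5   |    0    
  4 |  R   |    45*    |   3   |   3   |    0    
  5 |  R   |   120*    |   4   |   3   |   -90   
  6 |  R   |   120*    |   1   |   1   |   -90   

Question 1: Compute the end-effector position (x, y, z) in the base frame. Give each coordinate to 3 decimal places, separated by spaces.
-5.184 10.562 3.017

after link 1: o_1 = (0.0000, 0.0000, 2.0000)
after link 2: o_2 = (0.7071, 2.1213, 3.7321)
after link 3: o_3 = (-2.8978, 5.7262, 6.5622)
after link 4: o_4 = (-3.9849, 9.8133, 6.8993)
after link 5: o_5 = (-4.8608, 11.7873, 2.3897)
after link 6: o_6 = (-5.1843, 10.5617, 3.0169)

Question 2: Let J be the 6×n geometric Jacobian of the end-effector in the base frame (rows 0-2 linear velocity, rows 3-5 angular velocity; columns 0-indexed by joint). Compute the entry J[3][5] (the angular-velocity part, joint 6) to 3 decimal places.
axis z_5 = (-0.5915,-0.7745,-0.2241); lever o_n−o_5 = (-0.3234,-1.2256,0.6271)
cross product → J_v[:, 5] = (-0.7604,0.4434,0.4744)
J_ω[:, 5] = z_5
entry J[3][5] = -0.5915

-0.592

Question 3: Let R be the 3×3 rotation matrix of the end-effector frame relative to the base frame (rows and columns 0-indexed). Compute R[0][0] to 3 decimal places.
0.268

End-effector x-axis (col 0 of R) = (0.2681,-0.4511,0.8513)
R[0][0] = 0.2681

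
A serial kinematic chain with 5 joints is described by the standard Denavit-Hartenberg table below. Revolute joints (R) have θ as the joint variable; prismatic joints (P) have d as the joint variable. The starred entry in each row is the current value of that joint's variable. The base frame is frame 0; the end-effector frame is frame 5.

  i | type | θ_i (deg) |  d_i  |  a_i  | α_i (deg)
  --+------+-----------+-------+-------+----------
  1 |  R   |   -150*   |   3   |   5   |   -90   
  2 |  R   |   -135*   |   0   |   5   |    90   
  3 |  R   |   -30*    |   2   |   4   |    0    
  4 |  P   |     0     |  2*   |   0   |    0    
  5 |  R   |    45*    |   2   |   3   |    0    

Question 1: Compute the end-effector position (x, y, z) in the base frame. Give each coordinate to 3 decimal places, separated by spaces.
after link 1: o_1 = (-4.3301, -2.5000, 3.0000)
after link 2: o_2 = (-1.2683, -0.7322, 6.5355)
after link 3: o_3 = (1.0778, 2.9317, 7.5708)
after link 4: o_4 = (2.3025, 3.6388, 6.1566)
after link 5: o_5 = (5.6900, 4.6980, 6.7914)

5.690 4.698 6.791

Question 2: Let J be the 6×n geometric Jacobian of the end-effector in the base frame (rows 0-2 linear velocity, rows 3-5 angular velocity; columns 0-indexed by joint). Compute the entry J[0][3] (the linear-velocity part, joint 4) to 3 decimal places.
prismatic axis z_3 = (0.6124,0.3536,-0.7071)
J_v[:, 3] = z_3; J_ω[:, 3] = (0,0,0)
entry J[0][3] = 0.6124

0.612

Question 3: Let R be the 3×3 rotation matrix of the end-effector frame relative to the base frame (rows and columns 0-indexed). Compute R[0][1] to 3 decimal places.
0.324

End-effector y-axis (col 1 of R) = (0.3245,-0.9280,-0.1830)
R[0][1] = 0.3245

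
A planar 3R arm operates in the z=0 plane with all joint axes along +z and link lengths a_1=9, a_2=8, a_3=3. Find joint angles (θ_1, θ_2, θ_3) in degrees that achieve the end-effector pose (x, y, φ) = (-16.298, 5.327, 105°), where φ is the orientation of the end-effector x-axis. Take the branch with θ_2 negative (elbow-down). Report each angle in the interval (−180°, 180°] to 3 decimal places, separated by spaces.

wrist centre = target − a_3·(cos φ, sin φ) = (-15.5215, 2.4292)
cos θ_2 = (246.8194−9²−8²)/(2·9·8) = 0.7071; θ_2 = -45.0022° (elbow-down)
β = atan2(2.4292,-15.5215) = 171.1050°; ψ = atan2(-5.6571,14.6566) = -21.1053°
θ_1 = β − ψ = 192.2103°
θ_3 = φ − θ_1 − θ_2 = -42.2080° (wrapped to (-180°,180°])

-167.790 -45.002 -42.208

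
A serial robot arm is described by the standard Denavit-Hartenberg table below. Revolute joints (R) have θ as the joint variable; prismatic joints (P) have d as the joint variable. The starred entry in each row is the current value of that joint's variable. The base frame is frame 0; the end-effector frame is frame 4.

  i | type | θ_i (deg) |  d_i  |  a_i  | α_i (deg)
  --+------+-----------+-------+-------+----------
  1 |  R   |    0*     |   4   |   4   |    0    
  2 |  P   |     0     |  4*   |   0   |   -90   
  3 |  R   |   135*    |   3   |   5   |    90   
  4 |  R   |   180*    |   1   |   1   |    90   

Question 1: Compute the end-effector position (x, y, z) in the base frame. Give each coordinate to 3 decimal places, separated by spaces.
after link 1: o_1 = (4.0000, 0.0000, 4.0000)
after link 2: o_2 = (4.0000, 0.0000, 8.0000)
after link 3: o_3 = (0.4645, 3.0000, 4.4645)
after link 4: o_4 = (1.8787, 3.0000, 4.4645)

1.879 3.000 4.464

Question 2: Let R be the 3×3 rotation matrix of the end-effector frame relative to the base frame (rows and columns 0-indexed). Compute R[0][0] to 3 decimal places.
End-effector x-axis (col 0 of R) = (0.7071,0.0000,0.7071)
R[0][0] = 0.7071

0.707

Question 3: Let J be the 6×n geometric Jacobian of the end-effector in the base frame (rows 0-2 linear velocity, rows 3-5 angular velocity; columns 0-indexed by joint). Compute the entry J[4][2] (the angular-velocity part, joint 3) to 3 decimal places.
1.000

axis z_2 = (0.0000,1.0000,0.0000); lever o_n−o_2 = (-2.1213,3.0000,-3.5355)
cross product → J_v[:, 2] = (-3.5355,-0.0000,2.1213)
J_ω[:, 2] = z_2
entry J[4][2] = 1.0000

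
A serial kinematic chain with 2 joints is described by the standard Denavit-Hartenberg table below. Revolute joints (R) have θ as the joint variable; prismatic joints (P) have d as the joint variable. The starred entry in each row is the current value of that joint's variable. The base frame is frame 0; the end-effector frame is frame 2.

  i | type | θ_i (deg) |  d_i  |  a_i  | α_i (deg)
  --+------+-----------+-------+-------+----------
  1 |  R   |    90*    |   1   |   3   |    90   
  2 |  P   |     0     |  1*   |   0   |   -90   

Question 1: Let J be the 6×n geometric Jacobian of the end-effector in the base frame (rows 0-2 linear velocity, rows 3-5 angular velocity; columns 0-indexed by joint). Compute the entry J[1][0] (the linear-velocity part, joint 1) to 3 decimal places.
axis z_0 = ẑ; lever o_n−o_0 = (1.0000,3.0000,1.0000)
cross product → J_v[:, 0] = (-3.0000,1.0000,0.0000)
J_ω[:, 0] = z_0
entry J[1][0] = 1.0000

1.000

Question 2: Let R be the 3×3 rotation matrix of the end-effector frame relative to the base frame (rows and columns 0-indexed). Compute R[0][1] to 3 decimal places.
-1.000

End-effector y-axis (col 1 of R) = (-1.0000,0.0000,0.0000)
R[0][1] = -1.0000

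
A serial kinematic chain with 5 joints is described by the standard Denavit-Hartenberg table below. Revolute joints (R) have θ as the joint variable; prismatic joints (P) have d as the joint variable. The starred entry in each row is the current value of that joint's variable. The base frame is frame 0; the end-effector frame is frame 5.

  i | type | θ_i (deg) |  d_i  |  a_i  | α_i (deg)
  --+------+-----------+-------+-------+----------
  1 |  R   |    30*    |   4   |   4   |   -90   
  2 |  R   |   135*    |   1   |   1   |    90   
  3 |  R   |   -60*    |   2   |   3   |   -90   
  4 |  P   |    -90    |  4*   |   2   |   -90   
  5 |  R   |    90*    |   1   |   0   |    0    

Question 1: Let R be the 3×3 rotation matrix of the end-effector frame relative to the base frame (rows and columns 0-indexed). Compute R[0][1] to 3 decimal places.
-0.612

End-effector y-axis (col 1 of R) = (-0.6124,-0.3536,0.7071)
R[0][1] = -0.6124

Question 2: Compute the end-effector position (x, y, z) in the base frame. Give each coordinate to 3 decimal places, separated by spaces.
after link 1: o_1 = (3.4641, 2.0000, 4.0000)
after link 2: o_2 = (2.3517, 2.5125, 3.2929)
after link 3: o_3 = (3.9570, 0.4392, 0.8180)
after link 4: o_4 = (2.0604, 1.6537, -3.0457)
after link 5: o_5 = (2.1872, 0.7269, -3.3992)

2.187 0.727 -3.399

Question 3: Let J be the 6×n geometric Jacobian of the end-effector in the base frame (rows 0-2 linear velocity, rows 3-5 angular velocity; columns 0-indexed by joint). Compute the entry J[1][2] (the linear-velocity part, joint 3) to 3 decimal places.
axis z_2 = (0.6124,0.3536,-0.7071); lever o_n−o_2 = (-0.1645,-1.7856,-6.6921)
cross product → J_v[:, 2] = (-3.6286,4.2144,-1.0353)
J_ω[:, 2] = z_2
entry J[1][2] = 4.2144

4.214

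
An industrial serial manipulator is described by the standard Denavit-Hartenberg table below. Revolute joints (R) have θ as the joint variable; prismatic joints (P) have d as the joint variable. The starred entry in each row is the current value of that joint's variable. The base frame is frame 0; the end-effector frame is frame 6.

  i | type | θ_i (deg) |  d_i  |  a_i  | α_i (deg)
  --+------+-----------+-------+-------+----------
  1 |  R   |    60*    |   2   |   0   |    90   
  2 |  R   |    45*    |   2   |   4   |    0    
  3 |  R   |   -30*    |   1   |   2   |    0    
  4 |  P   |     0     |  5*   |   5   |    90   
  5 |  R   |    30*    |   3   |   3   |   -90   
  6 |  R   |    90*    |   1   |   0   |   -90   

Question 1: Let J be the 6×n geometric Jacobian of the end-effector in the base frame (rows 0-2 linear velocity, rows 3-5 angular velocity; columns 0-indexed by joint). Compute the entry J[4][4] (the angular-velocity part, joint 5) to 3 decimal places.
0.224

axis z_4 = (0.1294,0.2241,-0.9659); lever o_n−o_4 = (3.4506,1.2445,-2.3548)
cross product → J_v[:, 4] = (0.6743,-3.0283,-0.6124)
J_ω[:, 4] = z_4
entry J[4][4] = 0.2241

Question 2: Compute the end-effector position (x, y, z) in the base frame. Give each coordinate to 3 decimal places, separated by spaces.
15.174 5.550 4.285

after link 1: o_1 = (0.0000, 0.0000, 2.0000)
after link 2: o_2 = (3.1463, 1.4495, 4.8284)
after link 3: o_3 = (4.9782, 2.6225, 5.3461)
after link 4: o_4 = (11.7232, 4.3051, 6.6402)
after link 5: o_5 = (14.6652, 6.4009, 4.4148)
after link 6: o_6 = (15.1737, 5.5496, 4.2854)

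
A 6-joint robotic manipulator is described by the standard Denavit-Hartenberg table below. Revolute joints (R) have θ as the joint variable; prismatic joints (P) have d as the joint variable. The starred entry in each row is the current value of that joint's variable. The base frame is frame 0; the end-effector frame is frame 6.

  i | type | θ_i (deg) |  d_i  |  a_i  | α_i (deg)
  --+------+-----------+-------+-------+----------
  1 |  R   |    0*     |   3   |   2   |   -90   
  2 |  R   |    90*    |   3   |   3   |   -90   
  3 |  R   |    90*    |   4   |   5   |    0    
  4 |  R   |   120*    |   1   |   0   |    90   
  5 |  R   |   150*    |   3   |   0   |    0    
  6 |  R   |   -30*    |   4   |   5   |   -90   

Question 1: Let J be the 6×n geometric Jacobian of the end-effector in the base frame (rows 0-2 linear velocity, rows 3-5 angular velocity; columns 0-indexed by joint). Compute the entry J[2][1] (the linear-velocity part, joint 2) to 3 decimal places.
9.330

axis z_1 = (0.0000,1.0000,0.0000); lever o_n−o_1 = (-9.3301,-9.3122,-1.6651)
cross product → J_v[:, 1] = (-1.6651,-0.0000,9.3301)
J_ω[:, 1] = z_1
entry J[2][1] = 9.3301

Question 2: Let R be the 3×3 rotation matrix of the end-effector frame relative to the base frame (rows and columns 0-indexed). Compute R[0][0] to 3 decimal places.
End-effector x-axis (col 0 of R) = (-0.8660,-0.2500,-0.4330)
R[0][0] = -0.8660

-0.866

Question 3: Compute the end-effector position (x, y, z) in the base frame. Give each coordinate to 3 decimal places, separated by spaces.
-7.330 -9.312 1.335

after link 1: o_1 = (2.0000, 0.0000, 3.0000)
after link 2: o_2 = (2.0000, 3.0000, 0.0000)
after link 3: o_3 = (-2.0000, -2.0000, -0.0000)
after link 4: o_4 = (-3.0000, -2.0000, -0.0000)
after link 5: o_5 = (-3.0000, -4.5981, 1.5000)
after link 6: o_6 = (-7.3301, -9.3122, 1.3349)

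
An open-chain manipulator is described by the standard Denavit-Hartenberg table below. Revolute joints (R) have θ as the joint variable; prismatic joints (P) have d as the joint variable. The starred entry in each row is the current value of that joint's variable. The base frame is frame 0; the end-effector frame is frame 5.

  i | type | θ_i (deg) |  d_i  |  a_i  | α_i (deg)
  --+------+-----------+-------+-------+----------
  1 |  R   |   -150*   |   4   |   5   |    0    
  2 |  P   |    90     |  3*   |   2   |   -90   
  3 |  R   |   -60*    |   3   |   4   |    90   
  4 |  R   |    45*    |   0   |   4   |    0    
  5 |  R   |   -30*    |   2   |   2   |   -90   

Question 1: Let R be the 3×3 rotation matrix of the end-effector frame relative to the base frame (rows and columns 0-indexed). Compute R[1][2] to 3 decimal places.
0.595

End-effector z-axis (col 2 of R) = (0.7718,0.5950,-0.2241)
R[1][2] = 0.5950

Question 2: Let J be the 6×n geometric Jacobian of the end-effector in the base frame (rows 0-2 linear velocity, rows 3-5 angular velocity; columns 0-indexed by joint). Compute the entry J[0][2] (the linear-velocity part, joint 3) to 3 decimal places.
4.293

axis z_2 = (0.8660,0.5000,0.0000); lever o_n−o_2 = (6.8199,0.8797,8.5866)
cross product → J_v[:, 2] = (4.2933,-7.4362,-2.6481)
J_ω[:, 2] = z_2
entry J[0][2] = 4.2933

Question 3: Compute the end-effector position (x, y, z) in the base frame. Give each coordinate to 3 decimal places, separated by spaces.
after link 1: o_1 = (-4.3301, -2.5000, 4.0000)
after link 2: o_2 = (-3.3301, -4.2321, 7.0000)
after link 3: o_3 = (0.2679, -4.4641, 10.4641)
after link 4: o_4 = (3.4245, -4.2746, 12.9136)
after link 5: o_5 = (3.4898, -3.3523, 15.5866)

3.490 -3.352 15.587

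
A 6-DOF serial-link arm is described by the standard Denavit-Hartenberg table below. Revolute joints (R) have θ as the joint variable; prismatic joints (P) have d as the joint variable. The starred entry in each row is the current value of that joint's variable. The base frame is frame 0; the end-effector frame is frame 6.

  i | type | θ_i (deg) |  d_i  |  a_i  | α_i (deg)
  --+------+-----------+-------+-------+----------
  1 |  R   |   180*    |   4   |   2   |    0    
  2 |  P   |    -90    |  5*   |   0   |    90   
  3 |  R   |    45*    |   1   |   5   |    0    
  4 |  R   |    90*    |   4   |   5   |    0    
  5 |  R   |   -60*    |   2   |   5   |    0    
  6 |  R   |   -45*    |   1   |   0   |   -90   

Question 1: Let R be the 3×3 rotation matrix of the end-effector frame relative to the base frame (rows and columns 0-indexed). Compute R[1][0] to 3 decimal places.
End-effector x-axis (col 0 of R) = (0.0000,0.8660,0.5000)
R[1][0] = 0.8660

0.866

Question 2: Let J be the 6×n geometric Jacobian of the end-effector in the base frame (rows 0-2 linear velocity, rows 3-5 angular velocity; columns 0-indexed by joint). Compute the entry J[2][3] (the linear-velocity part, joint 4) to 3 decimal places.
axis z_3 = (1.0000,-0.0000,0.0000); lever o_n−o_3 = (7.0000,-2.2414,8.3652)
cross product → J_v[:, 3] = (-0.0000,-8.3652,-2.2414)
J_ω[:, 3] = z_3
entry J[2][3] = -2.2414

-2.241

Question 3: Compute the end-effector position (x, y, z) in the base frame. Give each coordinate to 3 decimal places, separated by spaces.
6.000 1.294 20.901

after link 1: o_1 = (-2.0000, 0.0000, 4.0000)
after link 2: o_2 = (-2.0000, 0.0000, 9.0000)
after link 3: o_3 = (-1.0000, 3.5355, 12.5355)
after link 4: o_4 = (3.0000, 0.0000, 16.0711)
after link 5: o_5 = (5.0000, 1.2941, 20.9007)
after link 6: o_6 = (6.0000, 1.2941, 20.9007)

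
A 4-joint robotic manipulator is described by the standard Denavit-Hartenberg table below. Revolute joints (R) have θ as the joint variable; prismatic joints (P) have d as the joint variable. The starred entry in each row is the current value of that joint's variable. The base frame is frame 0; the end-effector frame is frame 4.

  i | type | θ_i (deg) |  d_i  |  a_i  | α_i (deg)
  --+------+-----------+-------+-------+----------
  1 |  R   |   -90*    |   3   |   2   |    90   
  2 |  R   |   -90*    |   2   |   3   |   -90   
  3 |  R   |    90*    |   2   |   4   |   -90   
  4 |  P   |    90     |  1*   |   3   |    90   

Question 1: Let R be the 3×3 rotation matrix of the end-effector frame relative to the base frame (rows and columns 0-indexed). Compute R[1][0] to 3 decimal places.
1.000

End-effector x-axis (col 0 of R) = (0.0000,1.0000,-0.0000)
R[1][0] = 1.0000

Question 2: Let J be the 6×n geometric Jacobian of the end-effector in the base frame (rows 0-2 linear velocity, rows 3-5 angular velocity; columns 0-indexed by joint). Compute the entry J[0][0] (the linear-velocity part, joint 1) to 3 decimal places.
1.000

axis z_0 = ẑ; lever o_n−o_0 = (2.0000,-1.0000,1.0000)
cross product → J_v[:, 0] = (1.0000,2.0000,-0.0000)
J_ω[:, 0] = z_0
entry J[0][0] = 1.0000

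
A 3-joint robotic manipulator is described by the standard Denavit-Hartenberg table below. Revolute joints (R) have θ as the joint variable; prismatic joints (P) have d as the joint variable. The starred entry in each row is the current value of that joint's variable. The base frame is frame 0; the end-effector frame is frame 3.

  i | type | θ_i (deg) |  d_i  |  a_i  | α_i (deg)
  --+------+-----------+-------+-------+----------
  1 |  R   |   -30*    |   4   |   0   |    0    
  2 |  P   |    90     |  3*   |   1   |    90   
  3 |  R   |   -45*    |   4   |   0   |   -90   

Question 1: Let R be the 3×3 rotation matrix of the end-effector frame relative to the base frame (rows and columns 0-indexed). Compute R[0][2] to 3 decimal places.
End-effector z-axis (col 2 of R) = (0.3536,0.6124,0.7071)
R[0][2] = 0.3536

0.354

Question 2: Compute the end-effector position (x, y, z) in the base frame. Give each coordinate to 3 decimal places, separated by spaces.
3.964 -1.134 7.000

after link 1: o_1 = (0.0000, 0.0000, 4.0000)
after link 2: o_2 = (0.5000, 0.8660, 7.0000)
after link 3: o_3 = (3.9641, -1.1340, 7.0000)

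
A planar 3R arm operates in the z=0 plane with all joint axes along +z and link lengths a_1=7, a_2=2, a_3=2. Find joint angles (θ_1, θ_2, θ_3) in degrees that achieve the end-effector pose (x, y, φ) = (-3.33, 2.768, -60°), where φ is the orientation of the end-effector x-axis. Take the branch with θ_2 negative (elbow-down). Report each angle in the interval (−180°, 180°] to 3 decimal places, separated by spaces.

149.999 -120.002 -89.997

wrist centre = target − a_3·(cos φ, sin φ) = (-4.3300, 4.5001)
cos θ_2 = (38.9994−7²−2²)/(2·7·2) = -0.5000; θ_2 = -120.0015° (elbow-down)
β = atan2(4.5001,-4.3300) = 133.8967°; ψ = atan2(-1.7320,6.0000) = -16.1020°
θ_1 = β − ψ = 149.9987°
θ_3 = φ − θ_1 − θ_2 = -89.9972° (wrapped to (-180°,180°])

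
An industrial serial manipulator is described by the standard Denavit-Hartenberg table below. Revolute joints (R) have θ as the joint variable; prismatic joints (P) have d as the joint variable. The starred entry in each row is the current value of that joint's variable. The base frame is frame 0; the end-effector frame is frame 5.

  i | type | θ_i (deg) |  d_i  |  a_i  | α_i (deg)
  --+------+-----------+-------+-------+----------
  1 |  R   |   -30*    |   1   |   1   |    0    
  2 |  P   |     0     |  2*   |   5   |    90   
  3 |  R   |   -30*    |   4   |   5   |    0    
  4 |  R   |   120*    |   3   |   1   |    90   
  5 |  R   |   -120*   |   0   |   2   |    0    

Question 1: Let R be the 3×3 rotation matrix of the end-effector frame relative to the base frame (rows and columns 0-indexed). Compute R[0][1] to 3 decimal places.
End-effector y-axis (col 1 of R) = (0.2500,0.4330,0.8660)
R[0][1] = 0.2500

0.250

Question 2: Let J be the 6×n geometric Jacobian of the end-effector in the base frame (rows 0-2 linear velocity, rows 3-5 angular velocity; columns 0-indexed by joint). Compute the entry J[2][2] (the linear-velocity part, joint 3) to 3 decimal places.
axis z_2 = (-0.5000,-0.8660,0.0000); lever o_n−o_2 = (1.1160,-6.7272,-2.5000)
cross product → J_v[:, 2] = (2.1651,-1.2500,4.3301)
J_ω[:, 2] = z_2
entry J[2][2] = 4.3301

4.330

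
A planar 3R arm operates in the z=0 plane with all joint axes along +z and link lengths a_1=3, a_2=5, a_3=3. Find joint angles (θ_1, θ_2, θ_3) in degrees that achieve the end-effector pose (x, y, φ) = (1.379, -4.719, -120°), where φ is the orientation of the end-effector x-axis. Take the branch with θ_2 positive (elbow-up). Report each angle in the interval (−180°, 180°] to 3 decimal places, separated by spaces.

wrist centre = target − a_3·(cos φ, sin φ) = (2.8790, -2.1209)
cos θ_2 = (12.7870−3²−5²)/(2·3·5) = -0.7071; θ_2 = 134.9996° (elbow-up)
β = atan2(-2.1209,2.8790) = -36.3786°; ψ = atan2(3.5356,-0.5355) = 98.6127°
θ_1 = β − ψ = -134.9913°
θ_3 = φ − θ_1 − θ_2 = -120.0082° (wrapped to (-180°,180°])

-134.991 135.000 -120.008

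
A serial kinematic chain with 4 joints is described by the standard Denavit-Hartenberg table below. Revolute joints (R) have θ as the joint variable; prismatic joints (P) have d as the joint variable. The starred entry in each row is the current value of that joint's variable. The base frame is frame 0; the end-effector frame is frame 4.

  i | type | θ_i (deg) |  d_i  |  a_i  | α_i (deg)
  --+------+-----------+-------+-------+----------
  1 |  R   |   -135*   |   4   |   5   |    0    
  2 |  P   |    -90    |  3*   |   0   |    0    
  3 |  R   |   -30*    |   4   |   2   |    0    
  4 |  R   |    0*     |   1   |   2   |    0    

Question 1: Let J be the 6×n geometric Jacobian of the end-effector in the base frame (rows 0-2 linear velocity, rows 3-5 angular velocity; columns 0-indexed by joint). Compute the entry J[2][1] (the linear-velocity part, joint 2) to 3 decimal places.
1.000

prismatic axis z_1 = (0.0000,0.0000,1.0000)
J_v[:, 1] = z_1; J_ω[:, 1] = (0,0,0)
entry J[2][1] = 1.0000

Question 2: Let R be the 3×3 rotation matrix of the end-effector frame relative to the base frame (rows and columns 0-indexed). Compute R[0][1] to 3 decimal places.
-0.966

End-effector y-axis (col 1 of R) = (-0.9659,-0.2588,0.0000)
R[0][1] = -0.9659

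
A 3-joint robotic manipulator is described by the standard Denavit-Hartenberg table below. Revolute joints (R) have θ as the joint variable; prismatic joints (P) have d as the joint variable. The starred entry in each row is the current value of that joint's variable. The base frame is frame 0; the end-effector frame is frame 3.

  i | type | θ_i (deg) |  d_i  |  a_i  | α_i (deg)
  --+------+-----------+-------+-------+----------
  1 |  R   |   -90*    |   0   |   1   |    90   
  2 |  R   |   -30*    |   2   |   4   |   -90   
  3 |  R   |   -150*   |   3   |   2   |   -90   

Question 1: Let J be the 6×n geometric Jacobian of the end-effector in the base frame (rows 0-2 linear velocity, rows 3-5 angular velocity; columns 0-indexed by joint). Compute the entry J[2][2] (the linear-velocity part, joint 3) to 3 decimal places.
-0.500

axis z_2 = (0.0000,-0.5000,0.8660); lever o_n−o_2 = (-1.0000,0.0000,3.4641)
cross product → J_v[:, 2] = (-1.7321,-0.8660,-0.5000)
J_ω[:, 2] = z_2
entry J[2][2] = -0.5000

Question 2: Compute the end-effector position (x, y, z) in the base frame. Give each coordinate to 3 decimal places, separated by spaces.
-3.000 -4.464 1.464

after link 1: o_1 = (0.0000, -1.0000, 0.0000)
after link 2: o_2 = (-2.0000, -4.4641, -2.0000)
after link 3: o_3 = (-3.0000, -4.4641, 1.4641)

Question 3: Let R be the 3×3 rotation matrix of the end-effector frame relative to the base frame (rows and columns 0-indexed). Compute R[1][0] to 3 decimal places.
End-effector x-axis (col 0 of R) = (-0.5000,0.7500,0.4330)
R[1][0] = 0.7500

0.750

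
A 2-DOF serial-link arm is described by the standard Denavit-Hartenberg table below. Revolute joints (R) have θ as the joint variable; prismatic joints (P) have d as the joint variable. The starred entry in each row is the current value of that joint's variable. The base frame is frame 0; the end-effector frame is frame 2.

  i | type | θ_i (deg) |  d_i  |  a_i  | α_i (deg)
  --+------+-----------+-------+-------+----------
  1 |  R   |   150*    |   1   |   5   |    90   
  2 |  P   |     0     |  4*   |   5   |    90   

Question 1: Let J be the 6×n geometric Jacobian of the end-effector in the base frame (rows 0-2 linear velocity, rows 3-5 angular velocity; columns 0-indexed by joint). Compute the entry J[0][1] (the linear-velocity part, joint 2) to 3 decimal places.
0.500

prismatic axis z_1 = (0.5000,0.8660,0.0000)
J_v[:, 1] = z_1; J_ω[:, 1] = (0,0,0)
entry J[0][1] = 0.5000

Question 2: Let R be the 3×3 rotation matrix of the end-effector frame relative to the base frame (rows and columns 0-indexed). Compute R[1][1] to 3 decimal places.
0.866

End-effector y-axis (col 1 of R) = (0.5000,0.8660,0.0000)
R[1][1] = 0.8660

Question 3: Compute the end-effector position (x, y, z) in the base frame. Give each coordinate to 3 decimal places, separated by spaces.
-6.660 8.464 1.000

after link 1: o_1 = (-4.3301, 2.5000, 1.0000)
after link 2: o_2 = (-6.6603, 8.4641, 1.0000)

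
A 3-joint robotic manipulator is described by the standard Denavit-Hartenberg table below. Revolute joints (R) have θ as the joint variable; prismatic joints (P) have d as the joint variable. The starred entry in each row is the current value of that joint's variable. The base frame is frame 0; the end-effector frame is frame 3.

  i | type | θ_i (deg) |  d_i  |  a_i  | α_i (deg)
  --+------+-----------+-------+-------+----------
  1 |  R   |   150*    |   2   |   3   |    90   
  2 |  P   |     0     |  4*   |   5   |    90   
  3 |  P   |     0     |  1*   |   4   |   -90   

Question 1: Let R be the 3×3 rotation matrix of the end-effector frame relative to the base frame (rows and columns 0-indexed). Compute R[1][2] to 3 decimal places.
End-effector z-axis (col 2 of R) = (0.5000,0.8660,0.0000)
R[1][2] = 0.8660

0.866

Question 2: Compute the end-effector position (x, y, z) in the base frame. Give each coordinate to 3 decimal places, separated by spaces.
after link 1: o_1 = (-2.5981, 1.5000, 2.0000)
after link 2: o_2 = (-4.9282, 7.4641, 2.0000)
after link 3: o_3 = (-8.3923, 9.4641, 1.0000)

-8.392 9.464 1.000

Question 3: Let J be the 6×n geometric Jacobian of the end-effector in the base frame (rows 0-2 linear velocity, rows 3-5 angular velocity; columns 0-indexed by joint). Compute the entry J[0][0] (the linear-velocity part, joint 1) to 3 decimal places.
axis z_0 = ẑ; lever o_n−o_0 = (-8.3923,9.4641,1.0000)
cross product → J_v[:, 0] = (-9.4641,-8.3923,0.0000)
J_ω[:, 0] = z_0
entry J[0][0] = -9.4641

-9.464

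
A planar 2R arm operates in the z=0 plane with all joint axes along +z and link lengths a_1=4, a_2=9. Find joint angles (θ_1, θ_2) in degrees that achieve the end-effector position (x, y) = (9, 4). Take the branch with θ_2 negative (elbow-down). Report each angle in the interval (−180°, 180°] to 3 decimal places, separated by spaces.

cos θ_2 = (97.0000−4²−9²)/(2·4·9) = 0.0000; θ_2 = -90.0000° (elbow-down)
β = atan2(4.0000,9.0000) = 23.9625°; ψ = atan2(-9.0000,4.0000) = -66.0375°
θ_1 = β − ψ = 90.0000°

90.000 -90.000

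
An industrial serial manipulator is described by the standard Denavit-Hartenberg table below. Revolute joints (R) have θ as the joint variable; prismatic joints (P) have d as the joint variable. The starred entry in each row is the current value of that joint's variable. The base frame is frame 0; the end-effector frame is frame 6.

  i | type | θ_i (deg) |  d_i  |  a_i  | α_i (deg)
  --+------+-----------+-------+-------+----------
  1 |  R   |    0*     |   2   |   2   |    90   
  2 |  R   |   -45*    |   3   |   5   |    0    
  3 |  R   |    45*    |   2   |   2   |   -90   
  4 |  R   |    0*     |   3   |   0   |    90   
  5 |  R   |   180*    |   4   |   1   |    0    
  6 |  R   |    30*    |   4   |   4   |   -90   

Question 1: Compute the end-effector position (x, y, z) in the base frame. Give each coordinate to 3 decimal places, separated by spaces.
after link 1: o_1 = (2.0000, 0.0000, 2.0000)
after link 2: o_2 = (5.5355, -3.0000, -1.5355)
after link 3: o_3 = (7.5355, -5.0000, -1.5355)
after link 4: o_4 = (7.5355, -5.0000, 1.4645)
after link 5: o_5 = (6.5355, -9.0000, 1.4645)
after link 6: o_6 = (3.0714, -13.0000, -0.5355)

3.071 -13.000 -0.536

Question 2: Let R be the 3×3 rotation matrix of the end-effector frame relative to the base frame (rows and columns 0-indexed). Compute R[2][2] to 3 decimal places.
End-effector z-axis (col 2 of R) = (0.5000,-0.0000,-0.8660)
R[2][2] = -0.8660

-0.866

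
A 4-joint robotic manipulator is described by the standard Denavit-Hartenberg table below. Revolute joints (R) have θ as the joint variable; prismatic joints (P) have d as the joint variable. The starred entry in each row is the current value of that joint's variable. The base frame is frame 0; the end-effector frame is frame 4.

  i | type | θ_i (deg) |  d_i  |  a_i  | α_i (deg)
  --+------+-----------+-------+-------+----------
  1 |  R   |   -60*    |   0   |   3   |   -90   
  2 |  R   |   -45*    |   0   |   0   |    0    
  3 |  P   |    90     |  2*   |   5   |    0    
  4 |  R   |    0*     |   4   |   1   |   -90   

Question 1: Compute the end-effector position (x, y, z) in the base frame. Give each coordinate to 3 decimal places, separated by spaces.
8.817 -3.272 -4.243

after link 1: o_1 = (1.5000, -2.5981, 0.0000)
after link 2: o_2 = (1.5000, -2.5981, 0.0000)
after link 3: o_3 = (4.9998, -4.6599, -3.5355)
after link 4: o_4 = (8.8175, -3.2723, -4.2426)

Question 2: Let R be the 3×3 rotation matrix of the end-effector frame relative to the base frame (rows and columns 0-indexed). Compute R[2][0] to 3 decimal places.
-0.707

End-effector x-axis (col 0 of R) = (0.3536,-0.6124,-0.7071)
R[2][0] = -0.7071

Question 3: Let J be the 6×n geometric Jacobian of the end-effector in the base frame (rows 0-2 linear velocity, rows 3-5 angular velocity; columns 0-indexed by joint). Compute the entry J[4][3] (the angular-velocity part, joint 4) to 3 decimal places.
axis z_3 = (0.8660,0.5000,0.0000); lever o_n−o_3 = (3.8177,1.3876,-0.7071)
cross product → J_v[:, 3] = (-0.3536,0.6124,-0.7071)
J_ω[:, 3] = z_3
entry J[4][3] = 0.5000

0.500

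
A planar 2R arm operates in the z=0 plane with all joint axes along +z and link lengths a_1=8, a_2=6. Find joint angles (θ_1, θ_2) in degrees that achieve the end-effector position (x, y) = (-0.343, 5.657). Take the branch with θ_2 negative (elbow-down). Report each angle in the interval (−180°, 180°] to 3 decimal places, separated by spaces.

cos θ_2 = (32.1193−8²−6²)/(2·8·6) = -0.7071; θ_2 = -134.9987° (elbow-down)
β = atan2(5.6570,-0.3430) = 93.4698°; ψ = atan2(-4.2427,3.7575) = -48.4712°
θ_1 = β − ψ = 141.9410°

141.941 -134.999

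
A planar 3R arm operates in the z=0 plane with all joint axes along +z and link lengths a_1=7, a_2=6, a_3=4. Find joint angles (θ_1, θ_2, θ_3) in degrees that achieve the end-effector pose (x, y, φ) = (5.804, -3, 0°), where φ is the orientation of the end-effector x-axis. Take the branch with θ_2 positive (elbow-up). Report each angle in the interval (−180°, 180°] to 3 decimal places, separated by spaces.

-117.962 149.999 -32.037

wrist centre = target − a_3·(cos φ, sin φ) = (1.8040, -3.0000)
cos θ_2 = (12.2544−7²−6²)/(2·7·6) = -0.8660; θ_2 = 149.9992° (elbow-up)
β = atan2(-3.0000,1.8040) = -58.9801°; ψ = atan2(3.0001,1.8039) = 58.9823°
θ_1 = β − ψ = -117.9624°
θ_3 = φ − θ_1 − θ_2 = -32.0369° (wrapped to (-180°,180°])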